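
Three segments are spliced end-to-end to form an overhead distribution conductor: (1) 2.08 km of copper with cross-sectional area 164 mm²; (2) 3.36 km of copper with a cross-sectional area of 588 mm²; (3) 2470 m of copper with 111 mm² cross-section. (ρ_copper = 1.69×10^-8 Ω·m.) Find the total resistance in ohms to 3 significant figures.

Seg 1: A = 164 mm² = 1.640e-04 m²
R_1 = (1.69×10^-8)(2080)/(1.640e-04) = 0.2143 Ω
Seg 2: A = 588 mm² = 5.880e-04 m²
R_2 = (1.69×10^-8)(3360)/(5.880e-04) = 0.09657 Ω
Seg 3: A = 111 mm² = 1.110e-04 m²
R_3 = (1.69×10^-8)(2470)/(1.110e-04) = 0.3761 Ω
R_total = R_1 + R_2 + R_3 = 0.687 Ω

0.687 Ω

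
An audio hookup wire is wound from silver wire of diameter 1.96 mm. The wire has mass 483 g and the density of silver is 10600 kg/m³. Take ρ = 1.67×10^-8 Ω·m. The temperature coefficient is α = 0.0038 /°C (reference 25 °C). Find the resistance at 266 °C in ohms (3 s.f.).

0.160 Ω

A = π(d/2)² = π(9.8000e-04 m)² = 3.0172e-06 m²
L = m/(density·A) = 0.483/(10600×3.0172e-06) = 15.1 m
R = ρL/A = (1.67×10^-8)(15.1)/(3.0172e-06) = 0.08359 Ω
R(266 °C) = 0.08359 × (1 + 0.0038×241) = 0.160 Ω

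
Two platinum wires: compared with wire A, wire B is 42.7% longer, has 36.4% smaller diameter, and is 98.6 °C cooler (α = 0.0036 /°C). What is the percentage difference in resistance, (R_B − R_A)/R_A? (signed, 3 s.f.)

R ∝ ρL/d² with ρ ∝ (1+αΔT), so R_B/R_A = (1 + 42.7/100) × (1 − 36.4/100)⁻² × (1 − 0.0036×98.6)
= 1.427 × 2.472 × 0.645 = 2.276
(R_B − R_A)/R_A = 2.276 − 1 = 128%

128%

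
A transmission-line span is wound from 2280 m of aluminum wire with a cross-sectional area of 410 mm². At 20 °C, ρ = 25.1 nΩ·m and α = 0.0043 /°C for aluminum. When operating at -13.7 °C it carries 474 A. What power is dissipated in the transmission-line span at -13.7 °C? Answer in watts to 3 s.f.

ρ = 25.1 nΩ·m = 2.51×10^-8 Ω·m
A = 410 mm² = 4.100e-04 m²
R₍20₎ = ρL/A = (2.51×10^-8)(2280)/(4.100e-04) = 0.1396 Ω
R₍-13.7₎ = R₍20₎(1 + αΔT) = 0.1396 × (1 + 0.0043×-33.7) = 0.1194 Ω
P = I²R = (474)² × 0.1194 = 26800 W

26800 W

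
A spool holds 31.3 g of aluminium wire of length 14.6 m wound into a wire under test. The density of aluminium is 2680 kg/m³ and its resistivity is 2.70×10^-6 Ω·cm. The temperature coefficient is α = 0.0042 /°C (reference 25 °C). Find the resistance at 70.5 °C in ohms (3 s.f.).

0.587 Ω

ρ = 2.70×10^-6 Ω·cm = 2.70×10^-8 Ω·m
A = m/(density·L) = 0.0313/(2680×14.6) = 7.9994e-07 m²
R = ρL/A = (2.70×10^-8)(14.6)/(7.9994e-07) = 0.4928 Ω
R(70.5 °C) = 0.4928 × (1 + 0.0042×45.5) = 0.587 Ω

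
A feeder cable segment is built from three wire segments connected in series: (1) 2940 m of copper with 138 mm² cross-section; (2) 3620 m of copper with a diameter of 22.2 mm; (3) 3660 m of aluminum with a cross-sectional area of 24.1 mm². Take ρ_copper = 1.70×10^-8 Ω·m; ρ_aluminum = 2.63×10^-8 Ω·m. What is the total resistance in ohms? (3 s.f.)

Seg 1: A = 138 mm² = 1.380e-04 m²
R_1 = (1.70×10^-8)(2940)/(1.380e-04) = 0.3622 Ω
Seg 2: A = π(d/2)² = π(1.1100e-02 m)² = 3.871e-04 m²
R_2 = (1.70×10^-8)(3620)/(3.871e-04) = 0.159 Ω
Seg 3: A = 24.1 mm² = 2.410e-05 m²
R_3 = (2.63×10^-8)(3660)/(2.410e-05) = 3.994 Ω
R_total = R_1 + R_2 + R_3 = 4.52 Ω

4.52 Ω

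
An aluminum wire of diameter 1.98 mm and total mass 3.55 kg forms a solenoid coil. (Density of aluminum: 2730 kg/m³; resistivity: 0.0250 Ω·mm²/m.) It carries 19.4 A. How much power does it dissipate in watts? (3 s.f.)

1290 W

ρ = 0.0250 Ω·mm²/m = 2.50×10^-8 Ω·m
A = π(d/2)² = π(9.9000e-04 m)² = 3.0791e-06 m²
L = m/(density·A) = 3.55/(2730×3.0791e-06) = 422.3 m
R = ρL/A = (2.50×10^-8)(422.3)/(3.0791e-06) = 3.429 Ω
P = I²R = (19.4)² × 3.429 = 1290 W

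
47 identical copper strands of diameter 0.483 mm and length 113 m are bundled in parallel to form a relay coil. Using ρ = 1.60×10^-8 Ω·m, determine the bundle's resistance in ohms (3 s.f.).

A_strand = π(2.4150e-04 m)² = 1.832e-07 m²
R_strand = ρL/A = (1.60×10^-8)(113)/(1.832e-07) = 9.868 Ω
R_total = R_strand/N = 9.868/47 = 0.210 Ω

0.210 Ω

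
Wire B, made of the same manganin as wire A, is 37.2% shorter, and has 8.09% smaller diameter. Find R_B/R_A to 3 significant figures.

0.743

R ∝ L/d², so R_B/R_A = (1 − 37.2/100) × (1 − 8.09/100)⁻²
= 0.628 × 1.184 = 0.743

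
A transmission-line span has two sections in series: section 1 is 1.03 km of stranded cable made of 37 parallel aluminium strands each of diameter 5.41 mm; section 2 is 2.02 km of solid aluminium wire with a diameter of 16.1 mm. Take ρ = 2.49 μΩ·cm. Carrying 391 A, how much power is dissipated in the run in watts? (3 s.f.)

ρ = 2.49 μΩ·cm = 2.49×10^-8 Ω·m
Section 1: A_strand = π(2.7050e-03)² = 2.299e-05 m²; R₁ = ρL/(N·A_s) = (2.49×10^-8)(1030)/(37×2.299e-05) = 0.03015 Ω
Section 2: A = π(d/2)² = π(8.0500e-03 m)² = 2.036e-04 m²
R₂ = (2.49×10^-8)(2020)/(2.036e-04) = 0.2471 Ω
R = R₁ + R₂ = 0.2772 Ω
P = I²R = (391)² × 0.2772 = 42400 W

42400 W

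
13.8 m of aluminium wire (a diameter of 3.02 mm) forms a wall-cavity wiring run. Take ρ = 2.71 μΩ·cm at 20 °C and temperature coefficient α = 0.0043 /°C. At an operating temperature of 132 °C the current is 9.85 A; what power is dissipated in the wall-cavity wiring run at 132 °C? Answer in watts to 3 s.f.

ρ = 2.71 μΩ·cm = 2.71×10^-8 Ω·m
A = π(d/2)² = π(1.5100e-03 m)² = 7.163e-06 m²
R₍20₎ = ρL/A = (2.71×10^-8)(13.8)/(7.163e-06) = 0.05221 Ω
R₍132₎ = R₍20₎(1 + αΔT) = 0.05221 × (1 + 0.0043×112) = 0.07735 Ω
P = I²R = (9.85)² × 0.07735 = 7.50 W

7.50 W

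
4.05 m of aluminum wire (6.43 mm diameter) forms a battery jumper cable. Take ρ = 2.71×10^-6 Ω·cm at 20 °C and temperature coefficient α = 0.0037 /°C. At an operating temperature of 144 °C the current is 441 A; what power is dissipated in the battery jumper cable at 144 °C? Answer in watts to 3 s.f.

959 W

ρ = 2.71×10^-6 Ω·cm = 2.71×10^-8 Ω·m
A = π(d/2)² = π(3.2150e-03 m)² = 3.247e-05 m²
R₍20₎ = ρL/A = (2.71×10^-8)(4.05)/(3.247e-05) = 0.00338 Ω
R₍144₎ = R₍20₎(1 + αΔT) = 0.00338 × (1 + 0.0037×124) = 0.004931 Ω
P = I²R = (441)² × 0.004931 = 959 W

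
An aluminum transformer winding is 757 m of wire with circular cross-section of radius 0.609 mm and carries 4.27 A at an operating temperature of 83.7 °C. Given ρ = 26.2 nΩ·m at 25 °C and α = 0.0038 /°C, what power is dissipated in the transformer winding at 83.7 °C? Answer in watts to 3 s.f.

ρ = 26.2 nΩ·m = 2.62×10^-8 Ω·m
A = πr² = π(6.0900e-04 m)² = 1.165e-06 m²
R₍25₎ = ρL/A = (2.62×10^-8)(757)/(1.165e-06) = 17.02 Ω
R₍83.7₎ = R₍25₎(1 + αΔT) = 17.02 × (1 + 0.0038×58.7) = 20.82 Ω
P = I²R = (4.27)² × 20.82 = 380 W

380 W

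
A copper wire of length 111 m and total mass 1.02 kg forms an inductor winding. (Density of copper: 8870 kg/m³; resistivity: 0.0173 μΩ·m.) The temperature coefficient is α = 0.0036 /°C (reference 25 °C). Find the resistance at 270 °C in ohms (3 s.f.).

ρ = 0.0173 μΩ·m = 1.73×10^-8 Ω·m
A = m/(density·L) = 1.02/(8870×111) = 1.0360e-06 m²
R = ρL/A = (1.73×10^-8)(111)/(1.0360e-06) = 1.854 Ω
R(270 °C) = 1.854 × (1 + 0.0036×245) = 3.49 Ω

3.49 Ω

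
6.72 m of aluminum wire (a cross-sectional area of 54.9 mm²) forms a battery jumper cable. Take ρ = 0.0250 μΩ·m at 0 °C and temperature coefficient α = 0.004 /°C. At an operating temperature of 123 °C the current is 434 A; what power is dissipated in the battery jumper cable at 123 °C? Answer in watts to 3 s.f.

ρ = 0.0250 μΩ·m = 2.50×10^-8 Ω·m
A = 54.9 mm² = 5.490e-05 m²
R₍0₎ = ρL/A = (2.50×10^-8)(6.72)/(5.490e-05) = 0.00306 Ω
R₍123₎ = R₍0₎(1 + αΔT) = 0.00306 × (1 + 0.004×123) = 0.004566 Ω
P = I²R = (434)² × 0.004566 = 860 W

860 W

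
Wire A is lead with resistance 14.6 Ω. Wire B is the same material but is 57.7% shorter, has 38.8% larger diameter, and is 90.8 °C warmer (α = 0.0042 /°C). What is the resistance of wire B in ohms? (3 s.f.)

R ∝ ρL/d² with ρ ∝ (1+αΔT), so R_B/R_A = (1 − 57.7/100) × (1 + 38.8/100)⁻² × (1 + 0.0042×90.8)
= 0.423 × 0.5191 × 1.381 = 0.3033
R_B = 0.3033 × 14.6 = 4.43 Ω

4.43 Ω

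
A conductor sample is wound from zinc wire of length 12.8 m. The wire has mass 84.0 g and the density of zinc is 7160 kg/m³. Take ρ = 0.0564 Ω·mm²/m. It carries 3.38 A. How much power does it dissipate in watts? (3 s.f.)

ρ = 0.0564 Ω·mm²/m = 5.64×10^-8 Ω·m
A = m/(density·L) = 0.084/(7160×12.8) = 9.1655e-07 m²
R = ρL/A = (5.64×10^-8)(12.8)/(9.1655e-07) = 0.7876 Ω
P = I²R = (3.38)² × 0.7876 = 9.00 W

9.00 W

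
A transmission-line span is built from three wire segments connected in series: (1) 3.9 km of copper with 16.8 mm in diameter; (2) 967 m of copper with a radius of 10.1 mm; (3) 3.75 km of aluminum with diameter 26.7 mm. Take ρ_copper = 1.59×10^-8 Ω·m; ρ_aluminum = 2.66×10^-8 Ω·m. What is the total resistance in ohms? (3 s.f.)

0.506 Ω

Seg 1: A = π(d/2)² = π(8.4000e-03 m)² = 2.217e-04 m²
R_1 = (1.59×10^-8)(3900)/(2.217e-04) = 0.2797 Ω
Seg 2: A = πr² = π(1.0100e-02 m)² = 3.205e-04 m²
R_2 = (1.59×10^-8)(967)/(3.205e-04) = 0.04798 Ω
Seg 3: A = π(d/2)² = π(1.3350e-02 m)² = 5.599e-04 m²
R_3 = (2.66×10^-8)(3750)/(5.599e-04) = 0.1782 Ω
R_total = R_1 + R_2 + R_3 = 0.506 Ω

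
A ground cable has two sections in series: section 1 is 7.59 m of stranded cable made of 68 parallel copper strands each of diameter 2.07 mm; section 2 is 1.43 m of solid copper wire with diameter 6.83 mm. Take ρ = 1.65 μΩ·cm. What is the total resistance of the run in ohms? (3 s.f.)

ρ = 1.65 μΩ·cm = 1.65×10^-8 Ω·m
Section 1: A_strand = π(1.0350e-03)² = 3.365e-06 m²; R₁ = ρL/(N·A_s) = (1.65×10^-8)(7.59)/(68×3.365e-06) = 5.473×10^-4 Ω
Section 2: A = π(d/2)² = π(3.4150e-03 m)² = 3.664e-05 m²
R₂ = (1.65×10^-8)(1.43)/(3.664e-05) = 6.440×10^-4 Ω
R = R₁ + R₂ = 0.00119 Ω

0.00119 Ω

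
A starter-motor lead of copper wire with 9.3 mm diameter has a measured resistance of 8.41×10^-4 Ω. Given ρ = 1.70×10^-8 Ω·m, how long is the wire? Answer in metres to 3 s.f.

3.36 m

A = π(d/2)² = π(4.6500e-03 m)² = 6.793e-05 m²
L = RA/ρ = (8.41×10^-4)(6.793e-05)/(1.70×10^-8) = 3.36 m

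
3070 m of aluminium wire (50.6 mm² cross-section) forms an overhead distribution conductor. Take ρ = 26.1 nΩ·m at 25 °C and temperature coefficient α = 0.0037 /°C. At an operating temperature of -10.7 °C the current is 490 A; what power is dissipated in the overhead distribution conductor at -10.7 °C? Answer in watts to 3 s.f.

3.30×10^5 W

ρ = 26.1 nΩ·m = 2.61×10^-8 Ω·m
A = 50.6 mm² = 5.060e-05 m²
R₍25₎ = ρL/A = (2.61×10^-8)(3070)/(5.060e-05) = 1.584 Ω
R₍-10.7₎ = R₍25₎(1 + αΔT) = 1.584 × (1 + 0.0037×-35.7) = 1.374 Ω
P = I²R = (490)² × 1.374 = 3.30×10^5 W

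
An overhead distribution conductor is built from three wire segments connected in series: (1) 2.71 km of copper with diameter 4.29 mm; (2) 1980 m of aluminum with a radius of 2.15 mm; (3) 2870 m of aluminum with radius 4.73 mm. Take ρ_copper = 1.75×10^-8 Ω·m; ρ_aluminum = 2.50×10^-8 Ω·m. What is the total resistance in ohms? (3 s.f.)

7.71 Ω

Seg 1: A = π(d/2)² = π(2.1450e-03 m)² = 1.445e-05 m²
R_1 = (1.75×10^-8)(2710)/(1.445e-05) = 3.281 Ω
Seg 2: A = πr² = π(2.1500e-03 m)² = 1.452e-05 m²
R_2 = (2.50×10^-8)(1980)/(1.452e-05) = 3.409 Ω
Seg 3: A = πr² = π(4.7300e-03 m)² = 7.029e-05 m²
R_3 = (2.50×10^-8)(2870)/(7.029e-05) = 1.021 Ω
R_total = R_1 + R_2 + R_3 = 7.71 Ω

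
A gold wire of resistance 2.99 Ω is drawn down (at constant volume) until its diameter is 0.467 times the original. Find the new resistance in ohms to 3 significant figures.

62.9 Ω

Volume constant ⇒ L' = L/r² with r = 0.467. R' = ρL'/A' = ρ(L/r²)/(πr²d₀²/4) = R/r⁴.
R' = 21.02 × 2.99 = 62.9 Ω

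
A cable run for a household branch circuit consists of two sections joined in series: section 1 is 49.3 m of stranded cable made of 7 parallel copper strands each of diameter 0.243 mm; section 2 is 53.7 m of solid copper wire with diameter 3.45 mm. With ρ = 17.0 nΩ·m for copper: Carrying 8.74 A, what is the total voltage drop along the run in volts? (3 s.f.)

ρ = 17.0 nΩ·m = 1.70×10^-8 Ω·m
Section 1: A_strand = π(1.2150e-04)² = 4.638e-08 m²; R₁ = ρL/(N·A_s) = (1.70×10^-8)(49.3)/(7×4.638e-08) = 2.582 Ω
Section 2: A = π(d/2)² = π(1.7250e-03 m)² = 9.348e-06 m²
R₂ = (1.70×10^-8)(53.7)/(9.348e-06) = 0.09766 Ω
R = R₁ + R₂ = 2.679 Ω
V = IR = 8.74 × 2.679 = 23.4 V

23.4 V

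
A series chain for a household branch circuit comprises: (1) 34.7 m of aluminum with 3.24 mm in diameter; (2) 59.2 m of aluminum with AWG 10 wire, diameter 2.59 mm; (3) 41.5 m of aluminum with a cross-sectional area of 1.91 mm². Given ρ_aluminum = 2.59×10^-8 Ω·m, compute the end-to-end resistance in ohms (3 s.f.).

Seg 1: A = π(d/2)² = π(1.6200e-03 m)² = 8.245e-06 m²
R_1 = (2.59×10^-8)(34.7)/(8.245e-06) = 0.109 Ω
Seg 2: A = π(2.59/2 mm)² = π(1.2950e-03 m)² = 5.269e-06 m²
R_2 = (2.59×10^-8)(59.2)/(5.269e-06) = 0.291 Ω
Seg 3: A = 1.91 mm² = 1.910e-06 m²
R_3 = (2.59×10^-8)(41.5)/(1.910e-06) = 0.5627 Ω
R_total = R_1 + R_2 + R_3 = 0.963 Ω

0.963 Ω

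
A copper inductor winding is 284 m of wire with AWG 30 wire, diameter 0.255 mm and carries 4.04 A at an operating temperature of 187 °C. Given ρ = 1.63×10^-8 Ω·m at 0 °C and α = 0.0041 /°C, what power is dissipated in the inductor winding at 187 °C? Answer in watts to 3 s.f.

2610 W

A = π(0.255/2 mm)² = π(1.2750e-04 m)² = 5.107e-08 m²
R₍0₎ = ρL/A = (1.63×10^-8)(284)/(5.107e-08) = 90.64 Ω
R₍187₎ = R₍0₎(1 + αΔT) = 90.64 × (1 + 0.0041×187) = 160.1 Ω
P = I²R = (4.04)² × 160.1 = 2610 W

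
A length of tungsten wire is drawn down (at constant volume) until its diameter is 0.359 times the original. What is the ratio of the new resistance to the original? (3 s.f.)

60.2

Volume constant ⇒ L' = L/r² with r = 0.359. R' = ρL'/A' = ρ(L/r²)/(πr²d₀²/4) = R/r⁴.
Factor = 60.2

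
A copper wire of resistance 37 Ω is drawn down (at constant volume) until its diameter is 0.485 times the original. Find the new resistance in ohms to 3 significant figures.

Volume constant ⇒ L' = L/r² with r = 0.485. R' = ρL'/A' = ρ(L/r²)/(πr²d₀²/4) = R/r⁴.
R' = 18.07 × 37 = 669 Ω

669 Ω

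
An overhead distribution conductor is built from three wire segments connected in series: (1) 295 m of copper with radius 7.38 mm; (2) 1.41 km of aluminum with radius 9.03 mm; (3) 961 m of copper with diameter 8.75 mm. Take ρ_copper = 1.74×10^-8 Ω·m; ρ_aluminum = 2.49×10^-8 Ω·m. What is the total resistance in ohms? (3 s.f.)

0.445 Ω

Seg 1: A = πr² = π(7.3800e-03 m)² = 1.711e-04 m²
R_1 = (1.74×10^-8)(295)/(1.711e-04) = 0.03 Ω
Seg 2: A = πr² = π(9.0300e-03 m)² = 2.562e-04 m²
R_2 = (2.49×10^-8)(1410)/(2.562e-04) = 0.1371 Ω
Seg 3: A = π(d/2)² = π(4.3750e-03 m)² = 6.013e-05 m²
R_3 = (1.74×10^-8)(961)/(6.013e-05) = 0.2781 Ω
R_total = R_1 + R_2 + R_3 = 0.445 Ω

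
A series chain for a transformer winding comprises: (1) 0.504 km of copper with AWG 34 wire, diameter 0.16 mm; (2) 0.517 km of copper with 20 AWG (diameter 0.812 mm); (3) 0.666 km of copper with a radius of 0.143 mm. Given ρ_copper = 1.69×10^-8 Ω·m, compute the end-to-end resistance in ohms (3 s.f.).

616 Ω

Seg 1: A = π(0.16/2 mm)² = π(8.0000e-05 m)² = 2.011e-08 m²
R_1 = (1.69×10^-8)(504)/(2.011e-08) = 423.6 Ω
Seg 2: A = π(0.812/2 mm)² = π(4.0600e-04 m)² = 5.178e-07 m²
R_2 = (1.69×10^-8)(517)/(5.178e-07) = 16.87 Ω
Seg 3: A = πr² = π(1.4300e-04 m)² = 6.424e-08 m²
R_3 = (1.69×10^-8)(666)/(6.424e-08) = 175.2 Ω
R_total = R_1 + R_2 + R_3 = 616 Ω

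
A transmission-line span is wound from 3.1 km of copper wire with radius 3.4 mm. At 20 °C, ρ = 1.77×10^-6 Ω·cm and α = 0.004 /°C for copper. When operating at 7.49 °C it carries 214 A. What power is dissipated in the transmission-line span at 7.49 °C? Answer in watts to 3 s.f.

ρ = 1.77×10^-6 Ω·cm = 1.77×10^-8 Ω·m
A = πr² = π(3.4000e-03 m)² = 3.632e-05 m²
R₍20₎ = ρL/A = (1.77×10^-8)(3100)/(3.632e-05) = 1.511 Ω
R₍7.49₎ = R₍20₎(1 + αΔT) = 1.511 × (1 + 0.004×-12.5) = 1.435 Ω
P = I²R = (214)² × 1.435 = 65700 W

65700 W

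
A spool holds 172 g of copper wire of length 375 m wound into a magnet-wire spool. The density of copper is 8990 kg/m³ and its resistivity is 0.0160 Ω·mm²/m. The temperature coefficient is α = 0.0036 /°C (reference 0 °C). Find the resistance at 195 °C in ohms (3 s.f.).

200 Ω

ρ = 0.0160 Ω·mm²/m = 1.60×10^-8 Ω·m
A = m/(density·L) = 0.172/(8990×375) = 5.1020e-08 m²
R = ρL/A = (1.60×10^-8)(375)/(5.1020e-08) = 117.6 Ω
R(195 °C) = 117.6 × (1 + 0.0036×195) = 200 Ω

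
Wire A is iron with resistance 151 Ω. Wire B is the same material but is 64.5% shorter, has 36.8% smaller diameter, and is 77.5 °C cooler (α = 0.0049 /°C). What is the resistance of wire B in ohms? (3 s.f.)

R ∝ ρL/d² with ρ ∝ (1+αΔT), so R_B/R_A = (1 − 64.5/100) × (1 − 36.8/100)⁻² × (1 − 0.0049×77.5)
= 0.355 × 2.504 × 0.6202 = 0.5513
R_B = 0.5513 × 151 = 83.2 Ω

83.2 Ω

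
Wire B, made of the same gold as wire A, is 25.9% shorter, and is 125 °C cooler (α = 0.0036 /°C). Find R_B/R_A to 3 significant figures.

R ∝ ρL/d² with ρ ∝ (1+αΔT), so R_B/R_A = (1 − 25.9/100) × (1 − 0.0036×125)
= 0.741 × 0.55 = 0.408

0.408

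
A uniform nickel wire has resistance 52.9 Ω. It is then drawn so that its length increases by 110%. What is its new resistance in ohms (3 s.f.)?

233 Ω

k = 1 + 110/100 = 2.1; volume constant ⇒ A' = A/k, so R' = k²R.
R' = 4.41 × 52.9 = 233 Ω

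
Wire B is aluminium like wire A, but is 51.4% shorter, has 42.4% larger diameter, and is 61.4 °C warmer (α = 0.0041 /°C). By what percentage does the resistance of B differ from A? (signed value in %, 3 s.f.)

R ∝ ρL/d² with ρ ∝ (1+αΔT), so R_B/R_A = (1 − 51.4/100) × (1 + 42.4/100)⁻² × (1 + 0.0041×61.4)
= 0.486 × 0.4931 × 1.252 = 0.3
(R_B − R_A)/R_A = 0.3 − 1 = -70.0%

-70.0%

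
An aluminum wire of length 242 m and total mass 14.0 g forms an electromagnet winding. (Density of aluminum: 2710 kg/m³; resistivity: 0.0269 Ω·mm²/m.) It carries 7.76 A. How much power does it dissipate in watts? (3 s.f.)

ρ = 0.0269 Ω·mm²/m = 2.69×10^-8 Ω·m
A = m/(density·L) = 0.014/(2710×242) = 2.1347e-08 m²
R = ρL/A = (2.69×10^-8)(242)/(2.1347e-08) = 304.9 Ω
P = I²R = (7.76)² × 304.9 = 18400 W

18400 W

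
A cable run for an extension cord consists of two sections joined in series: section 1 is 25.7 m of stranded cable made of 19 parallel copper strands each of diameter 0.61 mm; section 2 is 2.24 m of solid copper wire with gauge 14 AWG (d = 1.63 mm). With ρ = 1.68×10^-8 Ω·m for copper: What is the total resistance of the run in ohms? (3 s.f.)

Section 1: A_strand = π(3.0500e-04)² = 2.922e-07 m²; R₁ = ρL/(N·A_s) = (1.68×10^-8)(25.7)/(19×2.922e-07) = 0.07776 Ω
Section 2: A = π(1.63/2 mm)² = π(8.1500e-04 m)² = 2.087e-06 m²
R₂ = (1.68×10^-8)(2.24)/(2.087e-06) = 0.01803 Ω
R = R₁ + R₂ = 0.0958 Ω

0.0958 Ω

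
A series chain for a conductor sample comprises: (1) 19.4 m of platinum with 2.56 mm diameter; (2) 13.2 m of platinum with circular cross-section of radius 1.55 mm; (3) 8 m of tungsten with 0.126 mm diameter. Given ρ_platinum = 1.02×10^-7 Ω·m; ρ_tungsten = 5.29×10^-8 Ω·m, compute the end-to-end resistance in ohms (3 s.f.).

Seg 1: A = π(d/2)² = π(1.2800e-03 m)² = 5.147e-06 m²
R_1 = (1.02×10^-7)(19.4)/(5.147e-06) = 0.3844 Ω
Seg 2: A = πr² = π(1.5500e-03 m)² = 7.548e-06 m²
R_2 = (1.02×10^-7)(13.2)/(7.548e-06) = 0.1784 Ω
Seg 3: A = π(d/2)² = π(6.3000e-05 m)² = 1.247e-08 m²
R_3 = (5.29×10^-8)(8)/(1.247e-08) = 33.94 Ω
R_total = R_1 + R_2 + R_3 = 34.5 Ω

34.5 Ω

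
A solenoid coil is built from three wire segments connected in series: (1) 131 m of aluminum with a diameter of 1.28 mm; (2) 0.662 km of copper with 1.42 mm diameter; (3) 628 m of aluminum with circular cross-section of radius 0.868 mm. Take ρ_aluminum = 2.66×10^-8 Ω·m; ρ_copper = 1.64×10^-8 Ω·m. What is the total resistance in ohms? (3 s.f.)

16.6 Ω

Seg 1: A = π(d/2)² = π(6.4000e-04 m)² = 1.287e-06 m²
R_1 = (2.66×10^-8)(131)/(1.287e-06) = 2.708 Ω
Seg 2: A = π(d/2)² = π(7.1000e-04 m)² = 1.584e-06 m²
R_2 = (1.64×10^-8)(662)/(1.584e-06) = 6.855 Ω
Seg 3: A = πr² = π(8.6800e-04 m)² = 2.367e-06 m²
R_3 = (2.66×10^-8)(628)/(2.367e-06) = 7.058 Ω
R_total = R_1 + R_2 + R_3 = 16.6 Ω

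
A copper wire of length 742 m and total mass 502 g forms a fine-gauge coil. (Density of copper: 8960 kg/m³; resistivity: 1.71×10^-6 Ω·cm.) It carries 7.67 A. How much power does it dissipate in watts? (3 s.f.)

9890 W

ρ = 1.71×10^-6 Ω·cm = 1.71×10^-8 Ω·m
A = m/(density·L) = 0.502/(8960×742) = 7.5508e-08 m²
R = ρL/A = (1.71×10^-8)(742)/(7.5508e-08) = 168 Ω
P = I²R = (7.67)² × 168 = 9890 W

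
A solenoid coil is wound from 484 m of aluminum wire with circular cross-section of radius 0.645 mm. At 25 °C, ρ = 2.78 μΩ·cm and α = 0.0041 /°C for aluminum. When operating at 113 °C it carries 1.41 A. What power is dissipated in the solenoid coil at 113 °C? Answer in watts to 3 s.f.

27.9 W

ρ = 2.78 μΩ·cm = 2.78×10^-8 Ω·m
A = πr² = π(6.4500e-04 m)² = 1.307e-06 m²
R₍25₎ = ρL/A = (2.78×10^-8)(484)/(1.307e-06) = 10.29 Ω
R₍113₎ = R₍25₎(1 + αΔT) = 10.29 × (1 + 0.0041×88) = 14.01 Ω
P = I²R = (1.41)² × 14.01 = 27.9 W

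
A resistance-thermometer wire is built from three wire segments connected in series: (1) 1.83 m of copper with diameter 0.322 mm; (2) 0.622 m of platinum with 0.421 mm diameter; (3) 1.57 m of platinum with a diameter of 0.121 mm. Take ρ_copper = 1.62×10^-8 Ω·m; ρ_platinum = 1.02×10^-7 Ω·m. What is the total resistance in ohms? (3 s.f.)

Seg 1: A = π(d/2)² = π(1.6100e-04 m)² = 8.143e-08 m²
R_1 = (1.62×10^-8)(1.83)/(8.143e-08) = 0.3641 Ω
Seg 2: A = π(d/2)² = π(2.1050e-04 m)² = 1.392e-07 m²
R_2 = (1.02×10^-7)(0.622)/(1.392e-07) = 0.4558 Ω
Seg 3: A = π(d/2)² = π(6.0500e-05 m)² = 1.150e-08 m²
R_3 = (1.02×10^-7)(1.57)/(1.150e-08) = 13.93 Ω
R_total = R_1 + R_2 + R_3 = 14.7 Ω

14.7 Ω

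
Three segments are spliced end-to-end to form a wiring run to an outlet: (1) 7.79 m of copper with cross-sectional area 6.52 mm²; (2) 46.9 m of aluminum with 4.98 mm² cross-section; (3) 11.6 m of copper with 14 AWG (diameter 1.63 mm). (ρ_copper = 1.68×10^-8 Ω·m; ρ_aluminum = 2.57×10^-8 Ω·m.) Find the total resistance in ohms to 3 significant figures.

0.355 Ω

Seg 1: A = 6.52 mm² = 6.520e-06 m²
R_1 = (1.68×10^-8)(7.79)/(6.520e-06) = 0.02007 Ω
Seg 2: A = 4.98 mm² = 4.980e-06 m²
R_2 = (2.57×10^-8)(46.9)/(4.980e-06) = 0.242 Ω
Seg 3: A = π(1.63/2 mm)² = π(8.1500e-04 m)² = 2.087e-06 m²
R_3 = (1.68×10^-8)(11.6)/(2.087e-06) = 0.09339 Ω
R_total = R_1 + R_2 + R_3 = 0.355 Ω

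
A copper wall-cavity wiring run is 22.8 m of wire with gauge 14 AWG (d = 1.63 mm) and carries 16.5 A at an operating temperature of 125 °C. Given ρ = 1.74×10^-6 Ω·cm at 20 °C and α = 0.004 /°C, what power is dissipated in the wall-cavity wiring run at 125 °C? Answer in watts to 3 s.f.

73.5 W

ρ = 1.74×10^-6 Ω·cm = 1.74×10^-8 Ω·m
A = π(1.63/2 mm)² = π(8.1500e-04 m)² = 2.087e-06 m²
R₍20₎ = ρL/A = (1.74×10^-8)(22.8)/(2.087e-06) = 0.1901 Ω
R₍125₎ = R₍20₎(1 + αΔT) = 0.1901 × (1 + 0.004×105) = 0.27 Ω
P = I²R = (16.5)² × 0.27 = 73.5 W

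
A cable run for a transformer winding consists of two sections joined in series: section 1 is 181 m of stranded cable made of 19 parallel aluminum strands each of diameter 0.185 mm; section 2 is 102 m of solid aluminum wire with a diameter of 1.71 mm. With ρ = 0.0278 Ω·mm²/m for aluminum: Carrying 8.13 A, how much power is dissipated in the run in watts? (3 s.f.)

ρ = 0.0278 Ω·mm²/m = 2.78×10^-8 Ω·m
Section 1: A_strand = π(9.2500e-05)² = 2.688e-08 m²; R₁ = ρL/(N·A_s) = (2.78×10^-8)(181)/(19×2.688e-08) = 9.852 Ω
Section 2: A = π(d/2)² = π(8.5500e-04 m)² = 2.297e-06 m²
R₂ = (2.78×10^-8)(102)/(2.297e-06) = 1.235 Ω
R = R₁ + R₂ = 11.09 Ω
P = I²R = (8.13)² × 11.09 = 733 W

733 W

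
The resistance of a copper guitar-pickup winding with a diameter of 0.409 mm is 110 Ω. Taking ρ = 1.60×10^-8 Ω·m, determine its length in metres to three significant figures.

A = π(d/2)² = π(2.0450e-04 m)² = 1.314e-07 m²
L = RA/ρ = (110)(1.314e-07)/(1.60×10^-8) = 903 m

903 m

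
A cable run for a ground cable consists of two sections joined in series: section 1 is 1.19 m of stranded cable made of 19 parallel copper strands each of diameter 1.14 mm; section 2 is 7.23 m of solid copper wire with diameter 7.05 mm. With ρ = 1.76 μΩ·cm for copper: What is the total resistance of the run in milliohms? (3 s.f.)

4.34 mΩ

ρ = 1.76 μΩ·cm = 1.76×10^-8 Ω·m
Section 1: A_strand = π(5.7000e-04)² = 1.021e-06 m²; R₁ = ρL/(N·A_s) = (1.76×10^-8)(1.19)/(19×1.021e-06) = 0.00108 Ω
Section 2: A = π(d/2)² = π(3.5250e-03 m)² = 3.904e-05 m²
R₂ = (1.76×10^-8)(7.23)/(3.904e-05) = 0.00326 Ω
R = R₁ + R₂ = 4.34 mΩ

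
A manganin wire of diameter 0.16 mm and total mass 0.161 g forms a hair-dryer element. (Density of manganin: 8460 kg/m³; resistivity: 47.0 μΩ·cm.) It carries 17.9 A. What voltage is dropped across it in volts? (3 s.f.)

ρ = 47.0 μΩ·cm = 4.70×10^-7 Ω·m
A = π(d/2)² = π(8.0000e-05 m)² = 2.0106e-08 m²
L = m/(density·A) = 1.610×10^-4/(8460×2.0106e-08) = 0.9465 m
R = ρL/A = (4.70×10^-7)(0.9465)/(2.0106e-08) = 22.13 Ω
V = IR = 17.9 × 22.13 = 396 V

396 V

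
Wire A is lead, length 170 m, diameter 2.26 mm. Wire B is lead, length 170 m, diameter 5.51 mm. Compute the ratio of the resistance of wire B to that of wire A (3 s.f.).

R ∝ ρL/d², so R_B/R_A = (d_A/d_B)²
= (2.26/5.51)² = 0.168

0.168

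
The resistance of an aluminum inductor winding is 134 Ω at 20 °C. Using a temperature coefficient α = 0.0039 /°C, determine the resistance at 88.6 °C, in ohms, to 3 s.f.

ΔT = 88.6 − 20 = 68.6 °C
R = R₀(1 + αΔT) = 134 × (1 + 0.0039×68.6) = 134 × 1.268 = 170 Ω

170 Ω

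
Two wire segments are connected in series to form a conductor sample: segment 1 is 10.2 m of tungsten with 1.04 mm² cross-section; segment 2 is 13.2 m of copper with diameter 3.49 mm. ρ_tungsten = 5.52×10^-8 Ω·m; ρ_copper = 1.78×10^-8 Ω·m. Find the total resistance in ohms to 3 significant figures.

0.566 Ω

Segment 1: A = 1.04 mm² = 1.040e-06 m²
R₁ = ρL/A = (5.52×10^-8)(10.2)/(1.040e-06) = 0.5414 Ω
Segment 2: A = π(d/2)² = π(1.7450e-03 m)² = 9.566e-06 m²
R₂ = (1.78×10^-8)(13.2)/(9.566e-06) = 0.02456 Ω
R = R₁ + R₂ = 0.566 Ω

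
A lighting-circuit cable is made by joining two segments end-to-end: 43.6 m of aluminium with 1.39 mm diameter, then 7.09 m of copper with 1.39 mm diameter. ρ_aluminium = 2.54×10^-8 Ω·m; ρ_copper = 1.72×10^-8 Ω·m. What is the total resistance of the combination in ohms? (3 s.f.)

0.810 Ω

Segment 1: A = π(d/2)² = π(6.9500e-04 m)² = 1.517e-06 m²
R₁ = ρL/A = (2.54×10^-8)(43.6)/(1.517e-06) = 0.7298 Ω
R₂ = (1.72×10^-8)(7.09)/(1.517e-06) = 0.08036 Ω
R = R₁ + R₂ = 0.810 Ω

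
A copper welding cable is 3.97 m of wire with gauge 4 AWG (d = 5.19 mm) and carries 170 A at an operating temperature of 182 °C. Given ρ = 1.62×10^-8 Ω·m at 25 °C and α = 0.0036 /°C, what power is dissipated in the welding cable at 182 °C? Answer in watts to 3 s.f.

A = π(5.19/2 mm)² = π(2.5950e-03 m)² = 2.116e-05 m²
R₍25₎ = ρL/A = (1.62×10^-8)(3.97)/(2.116e-05) = 0.00304 Ω
R₍182₎ = R₍25₎(1 + αΔT) = 0.00304 × (1 + 0.0036×157) = 0.004758 Ω
P = I²R = (170)² × 0.004758 = 138 W

138 W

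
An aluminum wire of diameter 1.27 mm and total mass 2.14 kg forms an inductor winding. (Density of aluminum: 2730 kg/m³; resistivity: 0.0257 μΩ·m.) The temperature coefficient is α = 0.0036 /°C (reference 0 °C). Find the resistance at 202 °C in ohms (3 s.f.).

21.7 Ω

ρ = 0.0257 μΩ·m = 2.57×10^-8 Ω·m
A = π(d/2)² = π(6.3500e-04 m)² = 1.2668e-06 m²
L = m/(density·A) = 2.14/(2730×1.2668e-06) = 618.8 m
R = ρL/A = (2.57×10^-8)(618.8)/(1.2668e-06) = 12.55 Ω
R(202 °C) = 12.55 × (1 + 0.0036×202) = 21.7 Ω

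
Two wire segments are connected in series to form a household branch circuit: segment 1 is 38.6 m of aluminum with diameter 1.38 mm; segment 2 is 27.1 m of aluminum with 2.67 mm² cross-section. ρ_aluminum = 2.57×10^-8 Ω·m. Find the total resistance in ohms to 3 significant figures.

Segment 1: A = π(d/2)² = π(6.9000e-04 m)² = 1.496e-06 m²
R₁ = ρL/A = (2.57×10^-8)(38.6)/(1.496e-06) = 0.6632 Ω
Segment 2: A = 2.67 mm² = 2.670e-06 m²
R₂ = (2.57×10^-8)(27.1)/(2.670e-06) = 0.2609 Ω
R = R₁ + R₂ = 0.924 Ω

0.924 Ω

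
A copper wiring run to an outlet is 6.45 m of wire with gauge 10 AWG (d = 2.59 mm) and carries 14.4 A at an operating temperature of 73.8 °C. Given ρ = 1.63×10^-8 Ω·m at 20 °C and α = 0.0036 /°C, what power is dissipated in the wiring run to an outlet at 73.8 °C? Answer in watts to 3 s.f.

A = π(2.59/2 mm)² = π(1.2950e-03 m)² = 5.269e-06 m²
R₍20₎ = ρL/A = (1.63×10^-8)(6.45)/(5.269e-06) = 0.01996 Ω
R₍73.8₎ = R₍20₎(1 + αΔT) = 0.01996 × (1 + 0.0036×53.8) = 0.02382 Ω
P = I²R = (14.4)² × 0.02382 = 4.94 W

4.94 W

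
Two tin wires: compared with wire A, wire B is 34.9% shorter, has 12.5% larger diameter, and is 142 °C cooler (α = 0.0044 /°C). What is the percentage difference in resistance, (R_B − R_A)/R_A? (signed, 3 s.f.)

-80.7%

R ∝ ρL/d² with ρ ∝ (1+αΔT), so R_B/R_A = (1 − 34.9/100) × (1 + 12.5/100)⁻² × (1 − 0.0044×142)
= 0.651 × 0.7901 × 0.3752 = 0.193
(R_B − R_A)/R_A = 0.193 − 1 = -80.7%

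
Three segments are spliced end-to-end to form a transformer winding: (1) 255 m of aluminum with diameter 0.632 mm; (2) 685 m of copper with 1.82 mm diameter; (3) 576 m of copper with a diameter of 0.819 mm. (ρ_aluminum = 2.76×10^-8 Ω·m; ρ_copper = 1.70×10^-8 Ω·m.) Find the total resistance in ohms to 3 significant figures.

Seg 1: A = π(d/2)² = π(3.1600e-04 m)² = 3.137e-07 m²
R_1 = (2.76×10^-8)(255)/(3.137e-07) = 22.43 Ω
Seg 2: A = π(d/2)² = π(9.1000e-04 m)² = 2.602e-06 m²
R_2 = (1.70×10^-8)(685)/(2.602e-06) = 4.476 Ω
Seg 3: A = π(d/2)² = π(4.0950e-04 m)² = 5.268e-07 m²
R_3 = (1.70×10^-8)(576)/(5.268e-07) = 18.59 Ω
R_total = R_1 + R_2 + R_3 = 45.5 Ω

45.5 Ω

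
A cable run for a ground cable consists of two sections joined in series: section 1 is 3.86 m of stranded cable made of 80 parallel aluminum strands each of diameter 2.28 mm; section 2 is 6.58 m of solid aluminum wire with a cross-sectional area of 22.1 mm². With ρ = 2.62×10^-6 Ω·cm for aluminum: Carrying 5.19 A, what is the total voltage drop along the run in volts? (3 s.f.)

0.0421 V

ρ = 2.62×10^-6 Ω·cm = 2.62×10^-8 Ω·m
Section 1: A_strand = π(1.1400e-03)² = 4.083e-06 m²; R₁ = ρL/(N·A_s) = (2.62×10^-8)(3.86)/(80×4.083e-06) = 3.096×10^-4 Ω
Section 2: A = 22.1 mm² = 2.210e-05 m²
R₂ = (2.62×10^-8)(6.58)/(2.210e-05) = 0.007801 Ω
R = R₁ + R₂ = 0.00811 Ω
V = IR = 5.19 × 0.00811 = 0.0421 V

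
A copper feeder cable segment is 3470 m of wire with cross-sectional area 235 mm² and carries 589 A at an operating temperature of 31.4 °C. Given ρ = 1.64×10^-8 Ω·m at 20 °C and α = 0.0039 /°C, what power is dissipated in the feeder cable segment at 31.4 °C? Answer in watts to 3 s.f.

87700 W

A = 235 mm² = 2.350e-04 m²
R₍20₎ = ρL/A = (1.64×10^-8)(3470)/(2.350e-04) = 0.2422 Ω
R₍31.4₎ = R₍20₎(1 + αΔT) = 0.2422 × (1 + 0.0039×11.4) = 0.2529 Ω
P = I²R = (589)² × 0.2529 = 87700 W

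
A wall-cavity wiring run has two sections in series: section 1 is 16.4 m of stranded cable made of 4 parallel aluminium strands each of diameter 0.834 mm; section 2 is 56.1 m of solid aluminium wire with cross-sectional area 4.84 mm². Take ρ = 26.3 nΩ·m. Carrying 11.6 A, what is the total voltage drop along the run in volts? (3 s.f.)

ρ = 26.3 nΩ·m = 2.63×10^-8 Ω·m
Section 1: A_strand = π(4.1700e-04)² = 5.463e-07 m²; R₁ = ρL/(N·A_s) = (2.63×10^-8)(16.4)/(4×5.463e-07) = 0.1974 Ω
Section 2: A = 4.84 mm² = 4.840e-06 m²
R₂ = (2.63×10^-8)(56.1)/(4.840e-06) = 0.3048 Ω
R = R₁ + R₂ = 0.5022 Ω
V = IR = 11.6 × 0.5022 = 5.83 V

5.83 V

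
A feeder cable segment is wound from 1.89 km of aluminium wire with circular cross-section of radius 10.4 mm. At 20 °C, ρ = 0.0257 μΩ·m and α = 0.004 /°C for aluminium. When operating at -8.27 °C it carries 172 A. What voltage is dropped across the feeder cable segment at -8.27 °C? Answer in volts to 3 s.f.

21.8 V

ρ = 0.0257 μΩ·m = 2.57×10^-8 Ω·m
A = πr² = π(1.0400e-02 m)² = 3.398e-04 m²
R₍20₎ = ρL/A = (2.57×10^-8)(1890)/(3.398e-04) = 0.1429 Ω
R₍-8.27₎ = R₍20₎(1 + αΔT) = 0.1429 × (1 + 0.004×-28.3) = 0.1268 Ω
V = IR = 172 × 0.1268 = 21.8 V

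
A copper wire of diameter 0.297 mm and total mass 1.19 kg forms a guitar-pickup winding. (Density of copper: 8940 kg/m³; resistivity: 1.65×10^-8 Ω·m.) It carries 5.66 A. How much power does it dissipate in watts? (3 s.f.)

A = π(d/2)² = π(1.4850e-04 m)² = 6.9279e-08 m²
L = m/(density·A) = 1.19/(8940×6.9279e-08) = 1921 m
R = ρL/A = (1.65×10^-8)(1921)/(6.9279e-08) = 457.6 Ω
P = I²R = (5.66)² × 457.6 = 14700 W

14700 W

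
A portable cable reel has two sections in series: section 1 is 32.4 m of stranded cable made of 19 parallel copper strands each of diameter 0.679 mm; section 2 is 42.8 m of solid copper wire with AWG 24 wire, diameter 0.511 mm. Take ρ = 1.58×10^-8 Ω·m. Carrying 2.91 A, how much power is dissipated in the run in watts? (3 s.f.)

Section 1: A_strand = π(3.3950e-04)² = 3.621e-07 m²; R₁ = ρL/(N·A_s) = (1.58×10^-8)(32.4)/(19×3.621e-07) = 0.07441 Ω
Section 2: A = π(0.511/2 mm)² = π(2.5550e-04 m)² = 2.051e-07 m²
R₂ = (1.58×10^-8)(42.8)/(2.051e-07) = 3.297 Ω
R = R₁ + R₂ = 3.372 Ω
P = I²R = (2.91)² × 3.372 = 28.6 W

28.6 W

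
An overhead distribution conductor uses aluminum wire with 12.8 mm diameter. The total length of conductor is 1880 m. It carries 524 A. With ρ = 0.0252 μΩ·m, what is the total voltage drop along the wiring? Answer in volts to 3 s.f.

193 V

ρ = 0.0252 μΩ·m = 2.52×10^-8 Ω·m
A = π(d/2)² = π(6.4000e-03 m)² = 1.287e-04 m²
R = ρL/A = (2.52×10^-8)(1880)/(1.287e-04) = 0.3682 Ω
V = IR = 524 × 0.3682 = 193 V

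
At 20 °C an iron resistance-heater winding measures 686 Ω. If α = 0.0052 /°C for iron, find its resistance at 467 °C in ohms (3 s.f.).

2280 Ω

ΔT = 467 − 20 = 447 °C
R = R₀(1 + αΔT) = 686 × (1 + 0.0052×447) = 686 × 3.324 = 2280 Ω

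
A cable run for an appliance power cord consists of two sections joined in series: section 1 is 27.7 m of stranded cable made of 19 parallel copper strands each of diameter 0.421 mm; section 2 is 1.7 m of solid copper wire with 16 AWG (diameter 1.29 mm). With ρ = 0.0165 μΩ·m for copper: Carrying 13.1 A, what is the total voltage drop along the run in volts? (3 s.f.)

2.54 V

ρ = 0.0165 μΩ·m = 1.65×10^-8 Ω·m
Section 1: A_strand = π(2.1050e-04)² = 1.392e-07 m²; R₁ = ρL/(N·A_s) = (1.65×10^-8)(27.7)/(19×1.392e-07) = 0.1728 Ω
Section 2: A = π(1.29/2 mm)² = π(6.4500e-04 m)² = 1.307e-06 m²
R₂ = (1.65×10^-8)(1.7)/(1.307e-06) = 0.02146 Ω
R = R₁ + R₂ = 0.1943 Ω
V = IR = 13.1 × 0.1943 = 2.54 V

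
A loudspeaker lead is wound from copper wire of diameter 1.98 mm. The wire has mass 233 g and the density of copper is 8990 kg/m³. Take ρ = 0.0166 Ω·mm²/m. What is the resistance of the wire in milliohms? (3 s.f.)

ρ = 0.0166 Ω·mm²/m = 1.66×10^-8 Ω·m
A = π(d/2)² = π(9.9000e-04 m)² = 3.0791e-06 m²
L = m/(density·A) = 0.233/(8990×3.0791e-06) = 8.417 m
R = ρL/A = (1.66×10^-8)(8.417)/(3.0791e-06) = 45.4 mΩ

45.4 mΩ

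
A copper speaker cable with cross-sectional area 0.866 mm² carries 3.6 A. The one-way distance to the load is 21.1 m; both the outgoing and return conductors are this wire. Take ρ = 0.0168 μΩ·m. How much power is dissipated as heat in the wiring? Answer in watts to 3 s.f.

ρ = 0.0168 μΩ·m = 1.68×10^-8 Ω·m
A = 0.866 mm² = 8.660e-07 m²
Total conductor length (both ways) L = 2 × 21.1 = 42.2 m
R = ρL/A = (1.68×10^-8)(42.2)/(8.660e-07) = 0.8187 Ω
P = I²R = (3.6)² × 0.8187 = 10.6 W

10.6 W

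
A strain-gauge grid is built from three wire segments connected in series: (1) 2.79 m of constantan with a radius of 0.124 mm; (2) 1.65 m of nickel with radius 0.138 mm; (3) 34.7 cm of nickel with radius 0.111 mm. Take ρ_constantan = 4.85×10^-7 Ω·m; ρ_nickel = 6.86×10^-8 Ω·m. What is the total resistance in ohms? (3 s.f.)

Seg 1: A = πr² = π(1.2400e-04 m)² = 4.831e-08 m²
R_1 = (4.85×10^-7)(2.79)/(4.831e-08) = 28.01 Ω
Seg 2: A = πr² = π(1.3800e-04 m)² = 5.983e-08 m²
R_2 = (6.86×10^-8)(1.65)/(5.983e-08) = 1.892 Ω
Seg 3: A = πr² = π(1.1100e-04 m)² = 3.871e-08 m²
R_3 = (6.86×10^-8)(0.347)/(3.871e-08) = 0.615 Ω
R_total = R_1 + R_2 + R_3 = 30.5 Ω

30.5 Ω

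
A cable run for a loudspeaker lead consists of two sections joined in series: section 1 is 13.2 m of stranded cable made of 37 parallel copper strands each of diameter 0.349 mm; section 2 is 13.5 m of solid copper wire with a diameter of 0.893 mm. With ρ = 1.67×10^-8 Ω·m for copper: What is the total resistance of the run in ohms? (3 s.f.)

0.422 Ω

Section 1: A_strand = π(1.7450e-04)² = 9.566e-08 m²; R₁ = ρL/(N·A_s) = (1.67×10^-8)(13.2)/(37×9.566e-08) = 0.06228 Ω
Section 2: A = π(d/2)² = π(4.4650e-04 m)² = 6.263e-07 m²
R₂ = (1.67×10^-8)(13.5)/(6.263e-07) = 0.36 Ω
R = R₁ + R₂ = 0.422 Ω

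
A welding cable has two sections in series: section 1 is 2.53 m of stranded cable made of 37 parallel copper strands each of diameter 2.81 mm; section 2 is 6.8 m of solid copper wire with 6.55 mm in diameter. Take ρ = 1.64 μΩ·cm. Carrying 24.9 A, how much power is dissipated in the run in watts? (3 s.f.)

2.16 W

ρ = 1.64 μΩ·cm = 1.64×10^-8 Ω·m
Section 1: A_strand = π(1.4050e-03)² = 6.202e-06 m²; R₁ = ρL/(N·A_s) = (1.64×10^-8)(2.53)/(37×6.202e-06) = 1.808×10^-4 Ω
Section 2: A = π(d/2)² = π(3.2750e-03 m)² = 3.370e-05 m²
R₂ = (1.64×10^-8)(6.8)/(3.370e-05) = 0.00331 Ω
R = R₁ + R₂ = 0.00349 Ω
P = I²R = (24.9)² × 0.00349 = 2.16 W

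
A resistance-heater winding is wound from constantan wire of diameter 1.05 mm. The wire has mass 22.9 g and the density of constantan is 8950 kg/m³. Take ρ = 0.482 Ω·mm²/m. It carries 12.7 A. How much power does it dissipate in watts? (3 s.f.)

ρ = 0.482 Ω·mm²/m = 4.82×10^-7 Ω·m
A = π(d/2)² = π(5.2500e-04 m)² = 8.6590e-07 m²
L = m/(density·A) = 0.0229/(8950×8.6590e-07) = 2.955 m
R = ρL/A = (4.82×10^-7)(2.955)/(8.6590e-07) = 1.645 Ω
P = I²R = (12.7)² × 1.645 = 265 W

265 W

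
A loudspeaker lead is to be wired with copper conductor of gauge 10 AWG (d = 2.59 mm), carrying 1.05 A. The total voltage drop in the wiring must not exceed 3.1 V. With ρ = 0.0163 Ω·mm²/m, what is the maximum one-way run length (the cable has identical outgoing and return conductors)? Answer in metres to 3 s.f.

ρ = 0.0163 Ω·mm²/m = 1.63×10^-8 Ω·m
A = π(2.59/2 mm)² = π(1.2950e-03 m)² = 5.269e-06 m²
L_max = V_max·A/(2·ρI) = (3.1)(5.269e-06)/(2×1.63×10^-8×1.05) = 477 m

477 m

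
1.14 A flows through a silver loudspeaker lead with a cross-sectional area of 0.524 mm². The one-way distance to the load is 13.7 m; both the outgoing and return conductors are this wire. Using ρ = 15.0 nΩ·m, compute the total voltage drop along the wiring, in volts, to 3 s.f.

0.894 V

ρ = 15.0 nΩ·m = 1.50×10^-8 Ω·m
A = 0.524 mm² = 5.240e-07 m²
Total conductor length (both ways) L = 2 × 13.7 = 27.4 m
R = ρL/A = (1.50×10^-8)(27.4)/(5.240e-07) = 0.7844 Ω
V = IR = 1.14 × 0.7844 = 0.894 V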